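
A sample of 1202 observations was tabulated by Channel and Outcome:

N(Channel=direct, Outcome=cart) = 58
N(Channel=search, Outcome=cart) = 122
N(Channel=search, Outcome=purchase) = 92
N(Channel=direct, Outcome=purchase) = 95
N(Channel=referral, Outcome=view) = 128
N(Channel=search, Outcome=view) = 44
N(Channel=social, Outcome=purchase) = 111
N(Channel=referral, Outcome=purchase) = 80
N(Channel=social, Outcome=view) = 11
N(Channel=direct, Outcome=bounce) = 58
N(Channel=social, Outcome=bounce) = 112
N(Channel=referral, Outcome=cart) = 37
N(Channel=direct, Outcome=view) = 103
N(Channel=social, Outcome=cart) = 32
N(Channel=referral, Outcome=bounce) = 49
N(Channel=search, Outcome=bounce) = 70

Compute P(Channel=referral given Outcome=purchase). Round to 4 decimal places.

Total with Outcome=purchase: 92 + 111 + 95 + 80 = 378.
P(Channel=referral | Outcome=purchase) = 80/378 = 0.2116.

0.2116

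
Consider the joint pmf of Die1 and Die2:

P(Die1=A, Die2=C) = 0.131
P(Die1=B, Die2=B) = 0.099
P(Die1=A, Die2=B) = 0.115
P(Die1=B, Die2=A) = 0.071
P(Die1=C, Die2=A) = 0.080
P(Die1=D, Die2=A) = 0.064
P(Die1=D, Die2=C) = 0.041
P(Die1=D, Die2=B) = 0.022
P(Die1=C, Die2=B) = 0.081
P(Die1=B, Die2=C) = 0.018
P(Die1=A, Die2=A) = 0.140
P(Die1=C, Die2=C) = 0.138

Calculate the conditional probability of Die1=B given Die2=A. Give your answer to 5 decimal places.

0.20000

P(Die2=A) = 0.140 + 0.071 + 0.080 + 0.064 = 0.355.
P(Die1=B | Die2=A) = 0.071/0.355 = 0.20000.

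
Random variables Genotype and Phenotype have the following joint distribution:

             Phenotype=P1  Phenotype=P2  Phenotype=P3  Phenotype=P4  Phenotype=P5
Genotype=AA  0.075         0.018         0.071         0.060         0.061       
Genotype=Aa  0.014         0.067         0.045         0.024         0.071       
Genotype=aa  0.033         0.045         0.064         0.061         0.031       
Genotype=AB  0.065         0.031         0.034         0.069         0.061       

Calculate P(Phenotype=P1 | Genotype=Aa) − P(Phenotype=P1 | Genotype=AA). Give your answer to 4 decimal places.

P(Genotype=Aa) = 0.014 + 0.067 + 0.045 + 0.024 + 0.071 = 0.221; P(Phenotype=P1 | Genotype=Aa) = 0.014/0.221 = 0.06335.
P(Genotype=AA) = 0.075 + 0.018 + 0.071 + 0.060 + 0.061 = 0.285; P(Phenotype=P1 | Genotype=AA) = 0.075/0.285 = 0.26316.
Difference = -0.1998.

-0.1998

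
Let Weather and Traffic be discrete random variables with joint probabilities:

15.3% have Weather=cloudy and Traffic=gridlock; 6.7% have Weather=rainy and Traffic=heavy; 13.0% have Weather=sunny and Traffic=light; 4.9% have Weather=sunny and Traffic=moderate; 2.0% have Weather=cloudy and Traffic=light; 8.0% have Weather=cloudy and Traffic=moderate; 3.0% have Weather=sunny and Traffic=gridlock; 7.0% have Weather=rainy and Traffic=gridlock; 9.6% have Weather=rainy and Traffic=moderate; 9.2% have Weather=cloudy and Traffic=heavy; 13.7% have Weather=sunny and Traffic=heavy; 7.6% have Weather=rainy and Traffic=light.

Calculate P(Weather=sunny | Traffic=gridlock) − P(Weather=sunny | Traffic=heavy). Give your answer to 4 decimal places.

P(Traffic=gridlock) = 0.030 + 0.153 + 0.070 = 0.253; P(Weather=sunny | Traffic=gridlock) = 0.030/0.253 = 0.11858.
P(Traffic=heavy) = 0.137 + 0.092 + 0.067 = 0.296; P(Weather=sunny | Traffic=heavy) = 0.137/0.296 = 0.46284.
Difference = -0.3443.

-0.3443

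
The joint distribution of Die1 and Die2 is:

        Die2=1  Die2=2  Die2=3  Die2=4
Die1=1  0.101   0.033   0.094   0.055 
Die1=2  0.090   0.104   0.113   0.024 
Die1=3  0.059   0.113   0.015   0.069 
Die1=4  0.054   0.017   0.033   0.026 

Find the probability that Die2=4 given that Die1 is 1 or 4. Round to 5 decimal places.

0.19613

P(Die1=1) = 0.101 + 0.033 + 0.094 + 0.055 = 0.283.
P(Die1=4) = 0.054 + 0.017 + 0.033 + 0.026 = 0.130.
P(Die1 ∈ {1, 4}) = 0.283 + 0.130 = 0.413; P(Die2=4, Die1 ∈ {1, 4}) = 0.055 + 0.026 = 0.081.
P(Die2=4 | Die1 ∈ {1, 4}) = 0.081/0.413 = 0.19613.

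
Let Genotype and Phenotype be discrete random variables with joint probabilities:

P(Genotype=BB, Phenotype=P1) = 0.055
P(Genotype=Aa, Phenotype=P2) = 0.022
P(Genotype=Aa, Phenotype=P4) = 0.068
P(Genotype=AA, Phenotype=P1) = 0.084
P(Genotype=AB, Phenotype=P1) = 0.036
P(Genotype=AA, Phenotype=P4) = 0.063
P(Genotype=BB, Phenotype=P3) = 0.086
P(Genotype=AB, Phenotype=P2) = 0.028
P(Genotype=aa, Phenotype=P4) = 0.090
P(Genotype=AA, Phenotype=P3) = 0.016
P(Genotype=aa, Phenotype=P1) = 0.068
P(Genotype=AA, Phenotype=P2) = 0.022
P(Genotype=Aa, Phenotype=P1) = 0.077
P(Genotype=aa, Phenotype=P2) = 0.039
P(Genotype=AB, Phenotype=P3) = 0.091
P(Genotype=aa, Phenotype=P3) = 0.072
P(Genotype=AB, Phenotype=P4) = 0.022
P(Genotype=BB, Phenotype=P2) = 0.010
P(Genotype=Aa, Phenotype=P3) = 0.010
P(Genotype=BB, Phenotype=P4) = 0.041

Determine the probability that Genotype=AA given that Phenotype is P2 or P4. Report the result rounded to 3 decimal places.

P(Phenotype=P2) = 0.022 + 0.022 + 0.039 + 0.028 + 0.010 = 0.121.
P(Phenotype=P4) = 0.063 + 0.068 + 0.090 + 0.022 + 0.041 = 0.284.
P(Phenotype ∈ {P2, P4}) = 0.121 + 0.284 = 0.405; P(Genotype=AA, Phenotype ∈ {P2, P4}) = 0.022 + 0.063 = 0.085.
P(Genotype=AA | Phenotype ∈ {P2, P4}) = 0.085/0.405 = 0.210.

0.210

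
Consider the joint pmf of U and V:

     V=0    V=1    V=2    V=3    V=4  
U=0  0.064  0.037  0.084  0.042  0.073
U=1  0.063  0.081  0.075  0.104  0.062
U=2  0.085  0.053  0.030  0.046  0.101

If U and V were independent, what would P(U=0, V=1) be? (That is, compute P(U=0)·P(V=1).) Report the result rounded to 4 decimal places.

0.0513

P(U=0) = 0.064 + 0.037 + 0.084 + 0.042 + 0.073 = 0.300.
P(V=1) = 0.037 + 0.081 + 0.053 = 0.171.
Product: 0.300 × 0.171 = 0.0513.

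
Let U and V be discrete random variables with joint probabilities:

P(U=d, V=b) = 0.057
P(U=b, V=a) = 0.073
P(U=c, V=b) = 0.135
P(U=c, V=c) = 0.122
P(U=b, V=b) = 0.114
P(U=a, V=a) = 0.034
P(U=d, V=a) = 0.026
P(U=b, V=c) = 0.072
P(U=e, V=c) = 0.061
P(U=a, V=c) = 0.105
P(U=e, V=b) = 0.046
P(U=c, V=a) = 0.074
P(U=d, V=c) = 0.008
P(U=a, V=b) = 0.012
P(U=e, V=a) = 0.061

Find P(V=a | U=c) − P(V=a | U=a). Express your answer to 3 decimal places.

-0.002

P(U=c) = 0.074 + 0.135 + 0.122 = 0.331; P(V=a | U=c) = 0.074/0.331 = 0.2236.
P(U=a) = 0.034 + 0.012 + 0.105 = 0.151; P(V=a | U=a) = 0.034/0.151 = 0.2252.
Difference = -0.002.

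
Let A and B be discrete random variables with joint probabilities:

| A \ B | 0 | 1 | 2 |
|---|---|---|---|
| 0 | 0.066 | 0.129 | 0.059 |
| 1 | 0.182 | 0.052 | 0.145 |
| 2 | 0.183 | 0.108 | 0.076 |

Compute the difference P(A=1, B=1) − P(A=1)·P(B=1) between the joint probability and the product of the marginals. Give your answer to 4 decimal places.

-0.0575

P(A=1) = 0.182 + 0.052 + 0.145 = 0.379.
P(B=1) = 0.129 + 0.052 + 0.108 = 0.289.
P(A=1, B=1) − P(A=1)P(B=1) = 0.052 − 0.379×0.289 = -0.0575.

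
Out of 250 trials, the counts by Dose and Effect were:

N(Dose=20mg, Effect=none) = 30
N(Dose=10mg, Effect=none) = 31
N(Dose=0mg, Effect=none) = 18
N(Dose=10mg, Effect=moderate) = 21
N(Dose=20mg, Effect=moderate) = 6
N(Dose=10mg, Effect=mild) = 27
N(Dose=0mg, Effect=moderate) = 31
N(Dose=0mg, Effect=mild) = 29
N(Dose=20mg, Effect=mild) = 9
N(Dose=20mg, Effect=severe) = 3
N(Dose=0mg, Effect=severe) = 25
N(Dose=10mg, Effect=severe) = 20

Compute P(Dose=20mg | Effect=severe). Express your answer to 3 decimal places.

Total with Effect=severe: 25 + 20 + 3 = 48.
P(Dose=20mg | Effect=severe) = 3/48 = 0.063.

0.063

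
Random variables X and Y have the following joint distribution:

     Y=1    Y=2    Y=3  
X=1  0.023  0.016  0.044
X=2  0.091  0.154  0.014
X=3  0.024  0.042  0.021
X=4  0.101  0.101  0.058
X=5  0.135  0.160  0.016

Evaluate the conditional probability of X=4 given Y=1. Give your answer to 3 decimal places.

0.270

P(Y=1) = 0.023 + 0.091 + 0.024 + 0.101 + 0.135 = 0.374.
P(X=4 | Y=1) = 0.101/0.374 = 0.270.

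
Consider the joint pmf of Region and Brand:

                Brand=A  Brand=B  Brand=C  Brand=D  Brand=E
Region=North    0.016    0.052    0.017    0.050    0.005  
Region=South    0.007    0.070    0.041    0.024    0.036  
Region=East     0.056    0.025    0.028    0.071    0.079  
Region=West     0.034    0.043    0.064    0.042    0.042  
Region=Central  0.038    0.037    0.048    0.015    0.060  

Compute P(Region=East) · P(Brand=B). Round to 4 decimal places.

P(Region=East) = 0.056 + 0.025 + 0.028 + 0.071 + 0.079 = 0.259.
P(Brand=B) = 0.052 + 0.070 + 0.025 + 0.043 + 0.037 = 0.227.
Product: 0.259 × 0.227 = 0.0588.

0.0588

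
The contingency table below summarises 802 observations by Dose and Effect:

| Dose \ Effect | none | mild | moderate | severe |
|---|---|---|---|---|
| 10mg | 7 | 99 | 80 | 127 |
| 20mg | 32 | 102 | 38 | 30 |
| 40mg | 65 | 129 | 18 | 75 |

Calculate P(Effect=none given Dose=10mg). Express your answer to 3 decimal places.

0.022

Total with Dose=10mg: 7 + 99 + 80 + 127 = 313.
P(Effect=none | Dose=10mg) = 7/313 = 0.022.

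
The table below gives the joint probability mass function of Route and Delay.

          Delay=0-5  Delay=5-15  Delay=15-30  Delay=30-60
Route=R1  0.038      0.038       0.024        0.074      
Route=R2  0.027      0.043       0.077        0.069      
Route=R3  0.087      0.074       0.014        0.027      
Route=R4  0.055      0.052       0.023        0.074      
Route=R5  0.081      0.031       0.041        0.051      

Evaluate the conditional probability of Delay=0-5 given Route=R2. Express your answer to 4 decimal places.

0.1250

P(Route=R2) = 0.027 + 0.043 + 0.077 + 0.069 = 0.216.
P(Delay=0-5 | Route=R2) = 0.027/0.216 = 0.1250.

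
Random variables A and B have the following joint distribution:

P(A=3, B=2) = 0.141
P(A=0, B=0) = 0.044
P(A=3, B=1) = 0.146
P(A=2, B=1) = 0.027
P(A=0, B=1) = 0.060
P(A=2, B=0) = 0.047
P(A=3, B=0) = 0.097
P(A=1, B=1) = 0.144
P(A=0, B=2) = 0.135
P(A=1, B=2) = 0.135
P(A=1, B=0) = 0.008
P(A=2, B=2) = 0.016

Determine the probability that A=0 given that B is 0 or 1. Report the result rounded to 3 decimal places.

P(B=0) = 0.044 + 0.008 + 0.047 + 0.097 = 0.196.
P(B=1) = 0.060 + 0.144 + 0.027 + 0.146 = 0.377.
P(B ∈ {0, 1}) = 0.196 + 0.377 = 0.573; P(A=0, B ∈ {0, 1}) = 0.044 + 0.060 = 0.104.
P(A=0 | B ∈ {0, 1}) = 0.104/0.573 = 0.182.

0.182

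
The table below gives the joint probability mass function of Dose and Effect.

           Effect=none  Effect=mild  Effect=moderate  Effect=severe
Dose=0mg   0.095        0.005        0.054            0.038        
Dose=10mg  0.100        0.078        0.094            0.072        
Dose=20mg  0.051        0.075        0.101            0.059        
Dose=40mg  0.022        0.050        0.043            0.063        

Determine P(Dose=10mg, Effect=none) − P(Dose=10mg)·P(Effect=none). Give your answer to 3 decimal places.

P(Dose=10mg) = 0.100 + 0.078 + 0.094 + 0.072 = 0.344.
P(Effect=none) = 0.095 + 0.100 + 0.051 + 0.022 = 0.268.
P(Dose=10mg, Effect=none) − P(Dose=10mg)P(Effect=none) = 0.100 − 0.344×0.268 = 0.008.

0.008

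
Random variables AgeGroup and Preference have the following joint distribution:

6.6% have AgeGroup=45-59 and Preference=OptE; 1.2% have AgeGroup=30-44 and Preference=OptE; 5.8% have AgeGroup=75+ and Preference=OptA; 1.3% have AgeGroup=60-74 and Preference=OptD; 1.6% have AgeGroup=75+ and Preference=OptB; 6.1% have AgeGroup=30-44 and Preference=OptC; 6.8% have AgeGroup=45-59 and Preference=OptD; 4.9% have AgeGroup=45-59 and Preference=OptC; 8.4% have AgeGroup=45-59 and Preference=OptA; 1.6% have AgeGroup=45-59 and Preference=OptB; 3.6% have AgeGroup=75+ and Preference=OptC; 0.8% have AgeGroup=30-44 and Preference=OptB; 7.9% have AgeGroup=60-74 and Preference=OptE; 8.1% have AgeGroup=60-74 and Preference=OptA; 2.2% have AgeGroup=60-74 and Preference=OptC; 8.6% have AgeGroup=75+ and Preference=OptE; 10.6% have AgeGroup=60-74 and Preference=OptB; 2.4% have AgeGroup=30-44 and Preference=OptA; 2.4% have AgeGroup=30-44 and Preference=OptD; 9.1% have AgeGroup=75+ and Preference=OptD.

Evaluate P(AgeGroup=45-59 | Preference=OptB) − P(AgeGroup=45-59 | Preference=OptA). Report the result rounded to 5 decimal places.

-0.23049

P(Preference=OptB) = 0.008 + 0.016 + 0.106 + 0.016 = 0.146; P(AgeGroup=45-59 | Preference=OptB) = 0.016/0.146 = 0.109589.
P(Preference=OptA) = 0.024 + 0.084 + 0.081 + 0.058 = 0.247; P(AgeGroup=45-59 | Preference=OptA) = 0.084/0.247 = 0.340081.
Difference = -0.23049.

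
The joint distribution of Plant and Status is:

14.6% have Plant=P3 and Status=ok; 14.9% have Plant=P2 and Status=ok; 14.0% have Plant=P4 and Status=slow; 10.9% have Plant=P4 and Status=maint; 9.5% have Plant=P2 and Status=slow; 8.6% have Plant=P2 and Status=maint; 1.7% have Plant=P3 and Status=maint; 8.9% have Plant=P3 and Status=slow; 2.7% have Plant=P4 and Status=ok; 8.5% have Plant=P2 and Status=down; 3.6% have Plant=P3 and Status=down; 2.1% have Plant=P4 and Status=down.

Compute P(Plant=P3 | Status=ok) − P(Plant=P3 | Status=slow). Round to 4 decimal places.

P(Status=ok) = 0.149 + 0.146 + 0.027 = 0.322; P(Plant=P3 | Status=ok) = 0.146/0.322 = 0.45342.
P(Status=slow) = 0.095 + 0.089 + 0.140 = 0.324; P(Plant=P3 | Status=slow) = 0.089/0.324 = 0.27469.
Difference = 0.1787.

0.1787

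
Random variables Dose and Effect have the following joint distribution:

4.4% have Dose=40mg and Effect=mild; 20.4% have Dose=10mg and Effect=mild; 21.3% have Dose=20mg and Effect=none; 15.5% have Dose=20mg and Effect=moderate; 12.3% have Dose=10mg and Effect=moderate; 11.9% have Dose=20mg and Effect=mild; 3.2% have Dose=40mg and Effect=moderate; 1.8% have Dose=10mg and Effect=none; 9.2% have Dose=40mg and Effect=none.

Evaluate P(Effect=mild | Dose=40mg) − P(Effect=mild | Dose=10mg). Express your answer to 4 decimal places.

P(Dose=40mg) = 0.092 + 0.044 + 0.032 = 0.168; P(Effect=mild | Dose=40mg) = 0.044/0.168 = 0.26190.
P(Dose=10mg) = 0.018 + 0.204 + 0.123 = 0.345; P(Effect=mild | Dose=10mg) = 0.204/0.345 = 0.59130.
Difference = -0.3294.

-0.3294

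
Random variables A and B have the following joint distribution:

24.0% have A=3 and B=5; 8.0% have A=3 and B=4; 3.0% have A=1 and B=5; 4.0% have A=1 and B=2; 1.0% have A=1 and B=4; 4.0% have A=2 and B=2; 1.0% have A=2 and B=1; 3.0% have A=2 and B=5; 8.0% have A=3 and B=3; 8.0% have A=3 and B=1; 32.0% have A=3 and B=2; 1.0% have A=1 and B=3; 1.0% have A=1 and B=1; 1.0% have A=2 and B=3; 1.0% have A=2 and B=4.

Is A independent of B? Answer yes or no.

Every cell satisfies P(A,B) = P(A)·P(B). For instance P(A=3) = 0.800, P(B=5) = 0.300, and 0.800×0.300 = 0.240 matches the joint entry. So A and B are independent.

yes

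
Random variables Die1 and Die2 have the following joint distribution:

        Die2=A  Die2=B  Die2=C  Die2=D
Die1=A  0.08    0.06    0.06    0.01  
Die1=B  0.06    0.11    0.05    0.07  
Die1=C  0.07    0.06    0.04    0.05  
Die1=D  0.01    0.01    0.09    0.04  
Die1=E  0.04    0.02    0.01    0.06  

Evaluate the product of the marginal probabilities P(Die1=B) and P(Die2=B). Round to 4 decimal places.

0.0754

P(Die1=B) = 0.06 + 0.11 + 0.05 + 0.07 = 0.29.
P(Die2=B) = 0.06 + 0.11 + 0.06 + 0.01 + 0.02 = 0.26.
Product: 0.29 × 0.26 = 0.0754.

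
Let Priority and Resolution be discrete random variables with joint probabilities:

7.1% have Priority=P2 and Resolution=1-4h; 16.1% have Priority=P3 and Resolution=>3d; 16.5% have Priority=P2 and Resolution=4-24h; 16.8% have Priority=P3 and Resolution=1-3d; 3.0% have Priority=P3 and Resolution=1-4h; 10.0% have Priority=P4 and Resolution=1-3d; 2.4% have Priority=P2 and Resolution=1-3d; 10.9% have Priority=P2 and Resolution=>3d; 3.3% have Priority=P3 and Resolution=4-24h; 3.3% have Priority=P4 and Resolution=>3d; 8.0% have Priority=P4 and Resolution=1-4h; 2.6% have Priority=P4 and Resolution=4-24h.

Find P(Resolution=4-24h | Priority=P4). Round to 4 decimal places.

0.1088

P(Priority=P4) = 0.080 + 0.026 + 0.100 + 0.033 = 0.239.
P(Resolution=4-24h | Priority=P4) = 0.026/0.239 = 0.1088.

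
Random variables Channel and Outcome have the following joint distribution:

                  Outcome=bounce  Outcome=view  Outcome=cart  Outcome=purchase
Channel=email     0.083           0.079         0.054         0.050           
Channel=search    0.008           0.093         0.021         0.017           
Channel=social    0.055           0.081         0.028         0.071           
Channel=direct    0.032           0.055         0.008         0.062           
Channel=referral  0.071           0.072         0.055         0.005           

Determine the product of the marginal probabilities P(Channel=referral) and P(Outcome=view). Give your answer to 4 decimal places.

P(Channel=referral) = 0.071 + 0.072 + 0.055 + 0.005 = 0.203.
P(Outcome=view) = 0.079 + 0.093 + 0.081 + 0.055 + 0.072 = 0.380.
Product: 0.203 × 0.380 = 0.0771.

0.0771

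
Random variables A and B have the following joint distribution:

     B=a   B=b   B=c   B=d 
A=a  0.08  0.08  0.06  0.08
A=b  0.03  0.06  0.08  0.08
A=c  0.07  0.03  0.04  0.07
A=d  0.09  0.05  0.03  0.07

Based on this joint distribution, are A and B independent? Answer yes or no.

P(A=b) = 0.25 and P(B=a) = 0.27, so their product is 0.0675, but P(A=b, B=a) = 0.03. Since these differ, A and B are not independent.

no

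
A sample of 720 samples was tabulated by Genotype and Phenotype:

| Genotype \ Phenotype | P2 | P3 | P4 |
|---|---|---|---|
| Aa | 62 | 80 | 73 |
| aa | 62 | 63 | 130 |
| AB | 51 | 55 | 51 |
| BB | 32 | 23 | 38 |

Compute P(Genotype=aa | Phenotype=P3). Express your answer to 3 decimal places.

Total with Phenotype=P3: 80 + 63 + 55 + 23 = 221.
P(Genotype=aa | Phenotype=P3) = 63/221 = 0.285.

0.285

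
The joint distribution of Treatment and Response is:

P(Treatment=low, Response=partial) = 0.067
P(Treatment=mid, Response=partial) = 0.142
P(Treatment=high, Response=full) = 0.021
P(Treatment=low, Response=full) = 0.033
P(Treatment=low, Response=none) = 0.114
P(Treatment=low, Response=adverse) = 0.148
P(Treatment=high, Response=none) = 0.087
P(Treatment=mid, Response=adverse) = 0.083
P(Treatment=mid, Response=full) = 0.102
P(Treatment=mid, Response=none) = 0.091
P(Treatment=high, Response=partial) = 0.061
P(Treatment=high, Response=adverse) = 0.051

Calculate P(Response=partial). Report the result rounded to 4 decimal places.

P(Response=partial) = 0.067 + 0.142 + 0.061 = 0.270.

0.2700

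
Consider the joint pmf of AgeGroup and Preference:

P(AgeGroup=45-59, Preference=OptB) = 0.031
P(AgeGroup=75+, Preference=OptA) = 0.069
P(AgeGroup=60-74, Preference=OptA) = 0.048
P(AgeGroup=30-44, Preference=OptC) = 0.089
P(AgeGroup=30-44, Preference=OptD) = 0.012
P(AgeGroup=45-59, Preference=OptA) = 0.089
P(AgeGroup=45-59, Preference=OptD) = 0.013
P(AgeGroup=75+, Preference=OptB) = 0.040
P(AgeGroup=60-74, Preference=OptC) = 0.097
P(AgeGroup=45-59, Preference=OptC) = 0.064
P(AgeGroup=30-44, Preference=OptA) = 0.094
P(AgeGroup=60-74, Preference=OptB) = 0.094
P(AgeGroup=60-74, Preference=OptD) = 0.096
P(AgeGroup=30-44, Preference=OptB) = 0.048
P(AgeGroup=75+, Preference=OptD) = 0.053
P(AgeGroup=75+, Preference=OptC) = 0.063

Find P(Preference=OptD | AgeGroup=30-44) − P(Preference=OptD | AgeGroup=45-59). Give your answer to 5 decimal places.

-0.01661

P(AgeGroup=30-44) = 0.094 + 0.048 + 0.089 + 0.012 = 0.243; P(Preference=OptD | AgeGroup=30-44) = 0.012/0.243 = 0.049383.
P(AgeGroup=45-59) = 0.089 + 0.031 + 0.064 + 0.013 = 0.197; P(Preference=OptD | AgeGroup=45-59) = 0.013/0.197 = 0.065990.
Difference = -0.01661.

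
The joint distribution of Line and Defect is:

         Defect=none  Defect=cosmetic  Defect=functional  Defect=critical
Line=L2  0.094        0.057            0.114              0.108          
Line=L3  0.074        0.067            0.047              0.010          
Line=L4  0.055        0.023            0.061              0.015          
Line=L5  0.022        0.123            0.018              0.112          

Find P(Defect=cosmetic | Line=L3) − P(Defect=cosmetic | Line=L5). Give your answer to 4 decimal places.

P(Line=L3) = 0.074 + 0.067 + 0.047 + 0.010 = 0.198; P(Defect=cosmetic | Line=L3) = 0.067/0.198 = 0.33838.
P(Line=L5) = 0.022 + 0.123 + 0.018 + 0.112 = 0.275; P(Defect=cosmetic | Line=L5) = 0.123/0.275 = 0.44727.
Difference = -0.1089.

-0.1089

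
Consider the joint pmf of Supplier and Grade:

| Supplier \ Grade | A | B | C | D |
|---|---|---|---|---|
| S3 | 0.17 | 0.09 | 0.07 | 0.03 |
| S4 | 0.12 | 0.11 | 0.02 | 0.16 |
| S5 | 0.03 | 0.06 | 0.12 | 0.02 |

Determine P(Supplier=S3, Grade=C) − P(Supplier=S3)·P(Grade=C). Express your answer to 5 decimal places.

P(Supplier=S3) = 0.17 + 0.09 + 0.07 + 0.03 = 0.36.
P(Grade=C) = 0.07 + 0.02 + 0.12 = 0.21.
P(Supplier=S3, Grade=C) − P(Supplier=S3)P(Grade=C) = 0.07 − 0.36×0.21 = -0.00560.

-0.00560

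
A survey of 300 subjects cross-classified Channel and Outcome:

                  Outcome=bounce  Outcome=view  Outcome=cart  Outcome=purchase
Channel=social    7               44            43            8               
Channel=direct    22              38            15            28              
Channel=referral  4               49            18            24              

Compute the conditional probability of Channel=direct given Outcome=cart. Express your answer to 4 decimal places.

0.1974

Total with Outcome=cart: 43 + 15 + 18 = 76.
P(Channel=direct | Outcome=cart) = 15/76 = 0.1974.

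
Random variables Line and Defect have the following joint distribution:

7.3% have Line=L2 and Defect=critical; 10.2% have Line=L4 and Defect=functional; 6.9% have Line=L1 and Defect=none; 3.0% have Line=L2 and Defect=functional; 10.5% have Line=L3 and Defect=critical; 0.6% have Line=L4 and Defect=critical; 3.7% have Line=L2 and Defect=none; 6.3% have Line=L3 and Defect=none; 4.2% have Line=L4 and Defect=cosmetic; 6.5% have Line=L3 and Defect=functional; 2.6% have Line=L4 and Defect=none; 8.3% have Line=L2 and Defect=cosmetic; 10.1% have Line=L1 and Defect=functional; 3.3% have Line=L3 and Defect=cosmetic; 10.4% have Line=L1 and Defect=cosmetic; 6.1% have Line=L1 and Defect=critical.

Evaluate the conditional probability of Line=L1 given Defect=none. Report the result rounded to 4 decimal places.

0.3538

P(Defect=none) = 0.069 + 0.037 + 0.063 + 0.026 = 0.195.
P(Line=L1 | Defect=none) = 0.069/0.195 = 0.3538.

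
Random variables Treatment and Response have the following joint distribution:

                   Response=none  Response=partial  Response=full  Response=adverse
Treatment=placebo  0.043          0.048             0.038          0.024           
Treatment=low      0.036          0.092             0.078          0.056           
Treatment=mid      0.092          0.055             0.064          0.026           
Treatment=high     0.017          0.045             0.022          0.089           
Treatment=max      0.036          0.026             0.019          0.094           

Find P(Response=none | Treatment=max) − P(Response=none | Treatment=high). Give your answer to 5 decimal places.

0.10745

P(Treatment=max) = 0.036 + 0.026 + 0.019 + 0.094 = 0.175; P(Response=none | Treatment=max) = 0.036/0.175 = 0.205714.
P(Treatment=high) = 0.017 + 0.045 + 0.022 + 0.089 = 0.173; P(Response=none | Treatment=high) = 0.017/0.173 = 0.098266.
Difference = 0.10745.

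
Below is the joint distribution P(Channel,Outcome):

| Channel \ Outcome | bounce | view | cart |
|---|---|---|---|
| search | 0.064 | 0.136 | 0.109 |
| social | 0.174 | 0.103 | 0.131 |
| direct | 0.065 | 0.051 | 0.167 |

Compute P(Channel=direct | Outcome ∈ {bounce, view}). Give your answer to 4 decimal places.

0.1956

P(Outcome=bounce) = 0.064 + 0.174 + 0.065 = 0.303.
P(Outcome=view) = 0.136 + 0.103 + 0.051 = 0.290.
P(Outcome ∈ {bounce, view}) = 0.303 + 0.290 = 0.593; P(Channel=direct, Outcome ∈ {bounce, view}) = 0.065 + 0.051 = 0.116.
P(Channel=direct | Outcome ∈ {bounce, view}) = 0.116/0.593 = 0.1956.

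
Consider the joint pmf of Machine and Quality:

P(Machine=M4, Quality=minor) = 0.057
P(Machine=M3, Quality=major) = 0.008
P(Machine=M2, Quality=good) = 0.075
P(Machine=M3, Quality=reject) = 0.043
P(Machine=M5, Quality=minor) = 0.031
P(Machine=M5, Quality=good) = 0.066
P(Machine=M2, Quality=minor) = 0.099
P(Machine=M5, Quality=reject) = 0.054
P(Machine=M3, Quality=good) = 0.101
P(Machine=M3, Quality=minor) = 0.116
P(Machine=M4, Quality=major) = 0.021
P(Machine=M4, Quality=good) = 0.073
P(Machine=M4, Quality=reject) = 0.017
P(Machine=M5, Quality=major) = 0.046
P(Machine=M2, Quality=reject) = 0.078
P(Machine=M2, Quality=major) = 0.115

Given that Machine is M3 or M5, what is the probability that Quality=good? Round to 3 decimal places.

P(Machine=M3) = 0.101 + 0.116 + 0.008 + 0.043 = 0.268.
P(Machine=M5) = 0.066 + 0.031 + 0.046 + 0.054 = 0.197.
P(Machine ∈ {M3, M5}) = 0.268 + 0.197 = 0.465; P(Quality=good, Machine ∈ {M3, M5}) = 0.101 + 0.066 = 0.167.
P(Quality=good | Machine ∈ {M3, M5}) = 0.167/0.465 = 0.359.

0.359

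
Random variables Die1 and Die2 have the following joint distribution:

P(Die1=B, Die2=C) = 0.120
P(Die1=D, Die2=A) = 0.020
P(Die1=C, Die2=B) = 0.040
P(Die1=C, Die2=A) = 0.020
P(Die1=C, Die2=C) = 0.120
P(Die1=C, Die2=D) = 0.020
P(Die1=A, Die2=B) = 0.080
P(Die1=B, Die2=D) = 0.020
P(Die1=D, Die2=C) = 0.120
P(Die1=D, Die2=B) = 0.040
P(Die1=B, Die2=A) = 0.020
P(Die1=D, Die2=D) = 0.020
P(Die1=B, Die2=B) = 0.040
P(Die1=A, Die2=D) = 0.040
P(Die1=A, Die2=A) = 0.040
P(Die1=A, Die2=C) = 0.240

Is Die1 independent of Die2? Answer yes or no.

Every cell satisfies P(Die1,Die2) = P(Die1)·P(Die2). For instance P(Die1=C) = 0.200, P(Die2=D) = 0.100, and 0.200×0.100 = 0.020 matches the joint entry. So Die1 and Die2 are independent.

yes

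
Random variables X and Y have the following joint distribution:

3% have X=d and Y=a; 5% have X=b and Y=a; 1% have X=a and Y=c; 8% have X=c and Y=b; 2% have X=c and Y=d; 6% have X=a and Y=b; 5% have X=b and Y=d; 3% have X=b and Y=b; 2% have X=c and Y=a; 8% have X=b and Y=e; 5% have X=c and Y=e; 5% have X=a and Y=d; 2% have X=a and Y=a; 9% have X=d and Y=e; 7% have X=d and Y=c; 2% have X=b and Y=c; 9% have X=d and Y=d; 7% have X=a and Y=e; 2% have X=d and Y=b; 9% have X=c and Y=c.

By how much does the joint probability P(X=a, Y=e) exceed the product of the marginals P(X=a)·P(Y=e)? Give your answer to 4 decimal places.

P(X=a) = 0.02 + 0.06 + 0.01 + 0.05 + 0.07 = 0.21.
P(Y=e) = 0.07 + 0.08 + 0.05 + 0.09 = 0.29.
P(X=a, Y=e) − P(X=a)P(Y=e) = 0.07 − 0.21×0.29 = 0.0091.

0.0091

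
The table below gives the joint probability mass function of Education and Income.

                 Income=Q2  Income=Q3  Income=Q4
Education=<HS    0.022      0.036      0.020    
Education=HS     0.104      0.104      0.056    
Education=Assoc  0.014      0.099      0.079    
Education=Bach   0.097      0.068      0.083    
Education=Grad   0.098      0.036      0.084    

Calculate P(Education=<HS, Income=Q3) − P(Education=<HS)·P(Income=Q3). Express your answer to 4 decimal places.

P(Education=<HS) = 0.022 + 0.036 + 0.020 = 0.078.
P(Income=Q3) = 0.036 + 0.104 + 0.099 + 0.068 + 0.036 = 0.343.
P(Education=<HS, Income=Q3) − P(Education=<HS)P(Income=Q3) = 0.036 − 0.078×0.343 = 0.0092.

0.0092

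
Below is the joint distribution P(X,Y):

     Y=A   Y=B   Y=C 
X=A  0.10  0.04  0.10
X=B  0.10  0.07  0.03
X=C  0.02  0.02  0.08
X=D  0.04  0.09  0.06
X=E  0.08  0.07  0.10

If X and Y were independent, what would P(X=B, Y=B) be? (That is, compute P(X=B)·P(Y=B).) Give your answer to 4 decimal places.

0.0580

P(X=B) = 0.10 + 0.07 + 0.03 = 0.20.
P(Y=B) = 0.04 + 0.07 + 0.02 + 0.09 + 0.07 = 0.29.
Product: 0.20 × 0.29 = 0.0580.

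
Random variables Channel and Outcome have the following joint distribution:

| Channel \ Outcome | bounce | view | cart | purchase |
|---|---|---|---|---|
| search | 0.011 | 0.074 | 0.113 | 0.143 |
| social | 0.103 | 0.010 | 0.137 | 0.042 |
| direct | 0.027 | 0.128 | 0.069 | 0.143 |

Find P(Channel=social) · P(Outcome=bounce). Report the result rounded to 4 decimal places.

0.0412

P(Channel=social) = 0.103 + 0.010 + 0.137 + 0.042 = 0.292.
P(Outcome=bounce) = 0.011 + 0.103 + 0.027 = 0.141.
Product: 0.292 × 0.141 = 0.0412.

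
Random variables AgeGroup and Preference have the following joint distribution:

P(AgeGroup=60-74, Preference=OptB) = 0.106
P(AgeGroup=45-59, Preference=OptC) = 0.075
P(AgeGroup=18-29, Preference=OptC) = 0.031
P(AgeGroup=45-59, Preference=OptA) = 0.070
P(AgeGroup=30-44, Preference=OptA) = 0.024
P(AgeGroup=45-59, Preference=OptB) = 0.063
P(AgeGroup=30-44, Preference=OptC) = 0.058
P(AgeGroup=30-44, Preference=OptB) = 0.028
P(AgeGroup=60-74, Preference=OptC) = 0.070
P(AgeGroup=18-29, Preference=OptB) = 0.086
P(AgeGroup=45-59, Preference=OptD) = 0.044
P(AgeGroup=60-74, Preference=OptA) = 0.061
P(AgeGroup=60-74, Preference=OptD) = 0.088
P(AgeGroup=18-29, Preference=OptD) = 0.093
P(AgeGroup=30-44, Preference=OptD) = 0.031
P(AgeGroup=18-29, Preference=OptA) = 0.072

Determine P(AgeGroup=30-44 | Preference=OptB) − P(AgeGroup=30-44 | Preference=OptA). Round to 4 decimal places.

-0.0068

P(Preference=OptB) = 0.086 + 0.028 + 0.063 + 0.106 = 0.283; P(AgeGroup=30-44 | Preference=OptB) = 0.028/0.283 = 0.09894.
P(Preference=OptA) = 0.072 + 0.024 + 0.070 + 0.061 = 0.227; P(AgeGroup=30-44 | Preference=OptA) = 0.024/0.227 = 0.10573.
Difference = -0.0068.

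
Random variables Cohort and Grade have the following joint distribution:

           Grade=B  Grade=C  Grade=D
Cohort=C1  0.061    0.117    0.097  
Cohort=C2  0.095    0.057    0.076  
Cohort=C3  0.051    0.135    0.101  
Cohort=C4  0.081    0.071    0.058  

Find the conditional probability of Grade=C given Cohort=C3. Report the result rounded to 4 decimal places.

P(Cohort=C3) = 0.051 + 0.135 + 0.101 = 0.287.
P(Grade=C | Cohort=C3) = 0.135/0.287 = 0.4704.

0.4704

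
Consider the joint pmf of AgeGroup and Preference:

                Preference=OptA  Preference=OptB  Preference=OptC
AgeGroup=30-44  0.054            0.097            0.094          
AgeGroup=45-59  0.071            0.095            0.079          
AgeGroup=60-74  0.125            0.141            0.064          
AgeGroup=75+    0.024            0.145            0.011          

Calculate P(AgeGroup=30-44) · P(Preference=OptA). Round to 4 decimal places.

P(AgeGroup=30-44) = 0.054 + 0.097 + 0.094 = 0.245.
P(Preference=OptA) = 0.054 + 0.071 + 0.125 + 0.024 = 0.274.
Product: 0.245 × 0.274 = 0.0671.

0.0671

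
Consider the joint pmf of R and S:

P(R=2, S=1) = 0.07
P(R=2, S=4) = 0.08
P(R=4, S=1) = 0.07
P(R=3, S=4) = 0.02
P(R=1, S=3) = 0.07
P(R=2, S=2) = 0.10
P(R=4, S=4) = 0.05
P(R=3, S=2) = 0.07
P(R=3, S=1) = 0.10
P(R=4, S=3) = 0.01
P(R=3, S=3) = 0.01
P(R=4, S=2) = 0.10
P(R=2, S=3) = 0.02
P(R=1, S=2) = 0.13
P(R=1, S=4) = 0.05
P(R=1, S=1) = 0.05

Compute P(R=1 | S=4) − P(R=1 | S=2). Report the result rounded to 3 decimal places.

-0.075

P(S=4) = 0.05 + 0.08 + 0.02 + 0.05 = 0.20; P(R=1 | S=4) = 0.05/0.20 = 0.2500.
P(S=2) = 0.13 + 0.10 + 0.07 + 0.10 = 0.40; P(R=1 | S=2) = 0.13/0.40 = 0.3250.
Difference = -0.075.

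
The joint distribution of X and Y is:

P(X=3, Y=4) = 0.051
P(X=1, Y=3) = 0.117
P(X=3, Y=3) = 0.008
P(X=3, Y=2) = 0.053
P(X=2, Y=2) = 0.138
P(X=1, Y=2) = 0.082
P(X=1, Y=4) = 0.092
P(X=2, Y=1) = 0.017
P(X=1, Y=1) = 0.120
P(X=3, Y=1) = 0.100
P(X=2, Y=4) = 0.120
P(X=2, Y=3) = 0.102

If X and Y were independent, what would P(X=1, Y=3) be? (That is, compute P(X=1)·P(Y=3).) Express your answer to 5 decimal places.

P(X=1) = 0.120 + 0.082 + 0.117 + 0.092 = 0.411.
P(Y=3) = 0.117 + 0.102 + 0.008 = 0.227.
Product: 0.411 × 0.227 = 0.09330.

0.09330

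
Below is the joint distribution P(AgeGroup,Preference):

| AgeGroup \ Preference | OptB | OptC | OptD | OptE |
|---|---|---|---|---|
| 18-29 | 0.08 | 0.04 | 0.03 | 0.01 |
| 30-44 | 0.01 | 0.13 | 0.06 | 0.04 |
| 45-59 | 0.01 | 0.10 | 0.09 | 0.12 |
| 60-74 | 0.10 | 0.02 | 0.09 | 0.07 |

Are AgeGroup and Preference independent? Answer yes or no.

no

P(AgeGroup=60-74) = 0.28 and P(Preference=OptC) = 0.29, so their product is 0.0812, but P(AgeGroup=60-74, Preference=OptC) = 0.02. Since these differ, AgeGroup and Preference are not independent.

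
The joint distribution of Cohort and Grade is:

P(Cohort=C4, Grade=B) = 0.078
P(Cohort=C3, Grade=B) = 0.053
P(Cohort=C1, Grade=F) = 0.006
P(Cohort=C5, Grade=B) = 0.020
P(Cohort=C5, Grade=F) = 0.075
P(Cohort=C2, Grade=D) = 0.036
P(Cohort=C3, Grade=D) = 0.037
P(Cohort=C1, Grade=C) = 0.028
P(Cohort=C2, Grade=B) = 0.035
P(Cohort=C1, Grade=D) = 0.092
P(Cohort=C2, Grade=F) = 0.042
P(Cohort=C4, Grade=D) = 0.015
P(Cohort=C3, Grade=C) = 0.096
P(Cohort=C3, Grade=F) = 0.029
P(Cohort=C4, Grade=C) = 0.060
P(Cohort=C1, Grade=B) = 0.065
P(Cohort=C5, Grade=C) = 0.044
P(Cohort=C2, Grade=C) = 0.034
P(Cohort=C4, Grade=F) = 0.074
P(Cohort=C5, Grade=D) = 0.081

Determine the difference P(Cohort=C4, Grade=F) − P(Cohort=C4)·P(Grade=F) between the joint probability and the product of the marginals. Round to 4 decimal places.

P(Cohort=C4) = 0.078 + 0.060 + 0.015 + 0.074 = 0.227.
P(Grade=F) = 0.006 + 0.042 + 0.029 + 0.074 + 0.075 = 0.226.
P(Cohort=C4, Grade=F) − P(Cohort=C4)P(Grade=F) = 0.074 − 0.227×0.226 = 0.0227.

0.0227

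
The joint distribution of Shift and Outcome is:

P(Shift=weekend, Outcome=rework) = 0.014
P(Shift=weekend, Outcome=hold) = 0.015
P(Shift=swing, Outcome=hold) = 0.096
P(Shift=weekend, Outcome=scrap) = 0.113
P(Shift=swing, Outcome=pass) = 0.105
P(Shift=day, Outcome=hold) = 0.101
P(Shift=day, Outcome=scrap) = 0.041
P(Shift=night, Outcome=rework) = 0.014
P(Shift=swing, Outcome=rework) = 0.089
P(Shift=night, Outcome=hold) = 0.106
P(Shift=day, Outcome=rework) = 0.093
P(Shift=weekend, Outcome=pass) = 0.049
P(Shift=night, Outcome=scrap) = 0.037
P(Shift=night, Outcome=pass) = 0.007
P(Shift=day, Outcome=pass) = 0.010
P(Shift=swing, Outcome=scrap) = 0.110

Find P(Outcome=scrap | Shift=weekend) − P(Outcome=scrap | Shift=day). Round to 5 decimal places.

P(Shift=weekend) = 0.049 + 0.014 + 0.113 + 0.015 = 0.191; P(Outcome=scrap | Shift=weekend) = 0.113/0.191 = 0.591623.
P(Shift=day) = 0.010 + 0.093 + 0.041 + 0.101 = 0.245; P(Outcome=scrap | Shift=day) = 0.041/0.245 = 0.167347.
Difference = 0.42428.

0.42428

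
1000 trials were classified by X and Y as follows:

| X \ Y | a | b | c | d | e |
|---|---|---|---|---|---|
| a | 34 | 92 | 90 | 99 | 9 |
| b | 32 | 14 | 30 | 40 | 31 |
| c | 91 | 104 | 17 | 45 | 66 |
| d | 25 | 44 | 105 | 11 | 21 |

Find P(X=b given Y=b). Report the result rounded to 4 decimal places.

0.0551

Total with Y=b: 92 + 14 + 104 + 44 = 254.
P(X=b | Y=b) = 14/254 = 0.0551.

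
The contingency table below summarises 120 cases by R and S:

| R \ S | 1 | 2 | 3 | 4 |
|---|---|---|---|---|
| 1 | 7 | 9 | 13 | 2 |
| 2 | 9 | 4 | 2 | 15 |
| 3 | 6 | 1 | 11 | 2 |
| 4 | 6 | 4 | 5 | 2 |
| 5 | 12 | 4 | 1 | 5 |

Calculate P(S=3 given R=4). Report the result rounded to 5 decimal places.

0.29412

Total with R=4: 6 + 4 + 5 + 2 = 17.
P(S=3 | R=4) = 5/17 = 0.29412.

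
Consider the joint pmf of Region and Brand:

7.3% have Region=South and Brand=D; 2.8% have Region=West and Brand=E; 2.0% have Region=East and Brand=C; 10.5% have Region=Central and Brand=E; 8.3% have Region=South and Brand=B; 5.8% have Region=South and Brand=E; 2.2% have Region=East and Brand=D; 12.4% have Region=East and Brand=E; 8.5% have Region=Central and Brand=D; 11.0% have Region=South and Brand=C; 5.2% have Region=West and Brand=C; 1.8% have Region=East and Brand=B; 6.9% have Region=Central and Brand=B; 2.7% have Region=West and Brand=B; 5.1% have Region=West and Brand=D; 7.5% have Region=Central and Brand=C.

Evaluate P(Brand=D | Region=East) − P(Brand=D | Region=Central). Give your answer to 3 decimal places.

-0.135

P(Region=East) = 0.018 + 0.020 + 0.022 + 0.124 = 0.184; P(Brand=D | Region=East) = 0.022/0.184 = 0.1196.
P(Region=Central) = 0.069 + 0.075 + 0.085 + 0.105 = 0.334; P(Brand=D | Region=Central) = 0.085/0.334 = 0.2545.
Difference = -0.135.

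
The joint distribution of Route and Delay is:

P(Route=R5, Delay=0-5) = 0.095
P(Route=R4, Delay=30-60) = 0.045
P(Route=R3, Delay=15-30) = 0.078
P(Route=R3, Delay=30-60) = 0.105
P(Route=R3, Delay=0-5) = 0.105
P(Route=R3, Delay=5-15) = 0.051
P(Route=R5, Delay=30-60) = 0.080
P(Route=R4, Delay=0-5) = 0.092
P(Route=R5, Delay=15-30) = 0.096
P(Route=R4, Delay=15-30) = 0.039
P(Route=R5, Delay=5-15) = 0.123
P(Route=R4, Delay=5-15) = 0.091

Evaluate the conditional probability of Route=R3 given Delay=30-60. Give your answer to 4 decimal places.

P(Delay=30-60) = 0.105 + 0.045 + 0.080 = 0.230.
P(Route=R3 | Delay=30-60) = 0.105/0.230 = 0.4565.

0.4565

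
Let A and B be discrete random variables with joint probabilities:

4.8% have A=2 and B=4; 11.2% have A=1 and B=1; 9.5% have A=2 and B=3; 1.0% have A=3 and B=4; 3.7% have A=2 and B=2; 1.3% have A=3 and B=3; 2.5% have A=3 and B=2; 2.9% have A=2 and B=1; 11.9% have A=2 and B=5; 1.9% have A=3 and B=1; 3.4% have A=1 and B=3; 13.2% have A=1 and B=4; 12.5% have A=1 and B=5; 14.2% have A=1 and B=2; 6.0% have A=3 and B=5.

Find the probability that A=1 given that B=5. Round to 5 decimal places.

P(B=5) = 0.125 + 0.119 + 0.060 = 0.304.
P(A=1 | B=5) = 0.125/0.304 = 0.41118.

0.41118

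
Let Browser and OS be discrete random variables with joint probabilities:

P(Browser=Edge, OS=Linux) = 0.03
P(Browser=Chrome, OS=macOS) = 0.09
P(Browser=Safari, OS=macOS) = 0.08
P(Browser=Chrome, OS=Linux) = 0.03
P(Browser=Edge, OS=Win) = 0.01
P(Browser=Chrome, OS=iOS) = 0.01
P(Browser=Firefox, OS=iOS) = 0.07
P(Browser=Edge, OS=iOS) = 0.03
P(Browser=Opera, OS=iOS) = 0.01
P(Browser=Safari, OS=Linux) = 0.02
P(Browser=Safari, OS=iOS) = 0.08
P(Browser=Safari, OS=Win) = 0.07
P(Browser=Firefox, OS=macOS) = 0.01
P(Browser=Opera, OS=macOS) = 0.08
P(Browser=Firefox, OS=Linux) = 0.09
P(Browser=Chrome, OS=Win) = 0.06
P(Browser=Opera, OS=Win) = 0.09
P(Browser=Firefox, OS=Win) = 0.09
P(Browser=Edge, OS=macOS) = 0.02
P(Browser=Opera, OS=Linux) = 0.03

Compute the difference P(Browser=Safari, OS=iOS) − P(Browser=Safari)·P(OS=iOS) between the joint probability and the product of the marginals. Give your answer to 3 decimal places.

0.030

P(Browser=Safari) = 0.07 + 0.08 + 0.02 + 0.08 = 0.25.
P(OS=iOS) = 0.01 + 0.07 + 0.08 + 0.03 + 0.01 = 0.20.
P(Browser=Safari, OS=iOS) − P(Browser=Safari)P(OS=iOS) = 0.08 − 0.25×0.20 = 0.030.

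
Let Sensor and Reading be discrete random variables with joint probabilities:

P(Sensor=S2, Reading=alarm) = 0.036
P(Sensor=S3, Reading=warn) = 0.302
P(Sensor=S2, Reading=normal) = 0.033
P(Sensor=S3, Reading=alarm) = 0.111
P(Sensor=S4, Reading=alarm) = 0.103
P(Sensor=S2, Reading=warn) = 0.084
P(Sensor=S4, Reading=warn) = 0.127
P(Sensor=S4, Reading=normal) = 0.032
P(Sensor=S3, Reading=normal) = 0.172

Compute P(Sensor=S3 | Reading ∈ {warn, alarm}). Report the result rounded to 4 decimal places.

P(Reading=warn) = 0.084 + 0.302 + 0.127 = 0.513.
P(Reading=alarm) = 0.036 + 0.111 + 0.103 = 0.250.
P(Reading ∈ {warn, alarm}) = 0.513 + 0.250 = 0.763; P(Sensor=S3, Reading ∈ {warn, alarm}) = 0.302 + 0.111 = 0.413.
P(Sensor=S3 | Reading ∈ {warn, alarm}) = 0.413/0.763 = 0.5413.

0.5413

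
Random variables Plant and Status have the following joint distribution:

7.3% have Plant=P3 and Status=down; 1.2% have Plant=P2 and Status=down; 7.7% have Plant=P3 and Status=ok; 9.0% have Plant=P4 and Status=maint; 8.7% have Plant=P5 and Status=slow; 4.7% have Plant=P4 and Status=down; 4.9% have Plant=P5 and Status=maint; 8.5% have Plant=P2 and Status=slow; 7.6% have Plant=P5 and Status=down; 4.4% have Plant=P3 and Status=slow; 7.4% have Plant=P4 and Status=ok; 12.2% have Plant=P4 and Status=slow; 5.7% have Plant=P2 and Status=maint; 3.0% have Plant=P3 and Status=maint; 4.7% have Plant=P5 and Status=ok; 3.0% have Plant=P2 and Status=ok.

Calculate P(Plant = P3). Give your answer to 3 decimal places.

P(Plant=P3) = 0.077 + 0.044 + 0.073 + 0.030 = 0.224.

0.224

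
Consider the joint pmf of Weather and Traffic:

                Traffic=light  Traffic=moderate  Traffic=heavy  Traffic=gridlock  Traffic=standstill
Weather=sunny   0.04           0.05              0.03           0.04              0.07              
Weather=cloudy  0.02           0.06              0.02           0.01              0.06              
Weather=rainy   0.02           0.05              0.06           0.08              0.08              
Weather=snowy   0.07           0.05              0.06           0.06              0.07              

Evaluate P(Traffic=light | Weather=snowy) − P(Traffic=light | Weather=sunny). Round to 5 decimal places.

P(Weather=snowy) = 0.07 + 0.05 + 0.06 + 0.06 + 0.07 = 0.31; P(Traffic=light | Weather=snowy) = 0.07/0.31 = 0.225806.
P(Weather=sunny) = 0.04 + 0.05 + 0.03 + 0.04 + 0.07 = 0.23; P(Traffic=light | Weather=sunny) = 0.04/0.23 = 0.173913.
Difference = 0.05189.

0.05189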